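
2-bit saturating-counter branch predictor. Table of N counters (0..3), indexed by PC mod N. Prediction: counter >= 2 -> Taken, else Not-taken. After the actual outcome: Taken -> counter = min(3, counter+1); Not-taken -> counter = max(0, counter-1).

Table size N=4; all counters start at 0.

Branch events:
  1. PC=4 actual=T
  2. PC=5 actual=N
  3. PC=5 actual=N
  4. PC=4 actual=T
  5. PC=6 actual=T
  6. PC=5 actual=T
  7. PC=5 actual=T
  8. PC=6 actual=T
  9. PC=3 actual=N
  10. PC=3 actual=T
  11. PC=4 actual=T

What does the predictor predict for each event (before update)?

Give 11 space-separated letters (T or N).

Ev 1: PC=4 idx=0 pred=N actual=T -> ctr[0]=1
Ev 2: PC=5 idx=1 pred=N actual=N -> ctr[1]=0
Ev 3: PC=5 idx=1 pred=N actual=N -> ctr[1]=0
Ev 4: PC=4 idx=0 pred=N actual=T -> ctr[0]=2
Ev 5: PC=6 idx=2 pred=N actual=T -> ctr[2]=1
Ev 6: PC=5 idx=1 pred=N actual=T -> ctr[1]=1
Ev 7: PC=5 idx=1 pred=N actual=T -> ctr[1]=2
Ev 8: PC=6 idx=2 pred=N actual=T -> ctr[2]=2
Ev 9: PC=3 idx=3 pred=N actual=N -> ctr[3]=0
Ev 10: PC=3 idx=3 pred=N actual=T -> ctr[3]=1
Ev 11: PC=4 idx=0 pred=T actual=T -> ctr[0]=3

Answer: N N N N N N N N N N T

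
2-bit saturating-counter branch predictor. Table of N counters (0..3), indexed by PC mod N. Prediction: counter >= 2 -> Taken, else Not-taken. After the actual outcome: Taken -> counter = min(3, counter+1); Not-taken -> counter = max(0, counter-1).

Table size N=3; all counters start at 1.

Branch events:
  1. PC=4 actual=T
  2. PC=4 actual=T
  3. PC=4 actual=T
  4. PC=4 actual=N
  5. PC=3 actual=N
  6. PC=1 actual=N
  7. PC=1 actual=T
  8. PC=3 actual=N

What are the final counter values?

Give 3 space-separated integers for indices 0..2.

Answer: 0 2 1

Derivation:
Ev 1: PC=4 idx=1 pred=N actual=T -> ctr[1]=2
Ev 2: PC=4 idx=1 pred=T actual=T -> ctr[1]=3
Ev 3: PC=4 idx=1 pred=T actual=T -> ctr[1]=3
Ev 4: PC=4 idx=1 pred=T actual=N -> ctr[1]=2
Ev 5: PC=3 idx=0 pred=N actual=N -> ctr[0]=0
Ev 6: PC=1 idx=1 pred=T actual=N -> ctr[1]=1
Ev 7: PC=1 idx=1 pred=N actual=T -> ctr[1]=2
Ev 8: PC=3 idx=0 pred=N actual=N -> ctr[0]=0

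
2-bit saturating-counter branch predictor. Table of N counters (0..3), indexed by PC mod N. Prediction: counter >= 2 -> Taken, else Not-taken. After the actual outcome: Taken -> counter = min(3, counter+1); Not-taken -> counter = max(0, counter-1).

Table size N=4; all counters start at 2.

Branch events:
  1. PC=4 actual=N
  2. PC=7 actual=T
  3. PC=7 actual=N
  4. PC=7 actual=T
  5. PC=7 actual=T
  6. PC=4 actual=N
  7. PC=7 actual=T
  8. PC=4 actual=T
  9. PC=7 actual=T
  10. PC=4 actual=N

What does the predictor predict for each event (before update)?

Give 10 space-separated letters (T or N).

Ev 1: PC=4 idx=0 pred=T actual=N -> ctr[0]=1
Ev 2: PC=7 idx=3 pred=T actual=T -> ctr[3]=3
Ev 3: PC=7 idx=3 pred=T actual=N -> ctr[3]=2
Ev 4: PC=7 idx=3 pred=T actual=T -> ctr[3]=3
Ev 5: PC=7 idx=3 pred=T actual=T -> ctr[3]=3
Ev 6: PC=4 idx=0 pred=N actual=N -> ctr[0]=0
Ev 7: PC=7 idx=3 pred=T actual=T -> ctr[3]=3
Ev 8: PC=4 idx=0 pred=N actual=T -> ctr[0]=1
Ev 9: PC=7 idx=3 pred=T actual=T -> ctr[3]=3
Ev 10: PC=4 idx=0 pred=N actual=N -> ctr[0]=0

Answer: T T T T T N T N T N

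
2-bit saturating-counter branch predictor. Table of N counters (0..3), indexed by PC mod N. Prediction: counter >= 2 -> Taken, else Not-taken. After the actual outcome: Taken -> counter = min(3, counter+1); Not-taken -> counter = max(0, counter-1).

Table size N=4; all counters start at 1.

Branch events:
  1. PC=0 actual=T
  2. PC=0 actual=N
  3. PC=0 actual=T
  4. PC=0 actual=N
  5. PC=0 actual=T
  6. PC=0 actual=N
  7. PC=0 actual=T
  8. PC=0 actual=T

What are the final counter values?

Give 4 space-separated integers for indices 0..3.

Ev 1: PC=0 idx=0 pred=N actual=T -> ctr[0]=2
Ev 2: PC=0 idx=0 pred=T actual=N -> ctr[0]=1
Ev 3: PC=0 idx=0 pred=N actual=T -> ctr[0]=2
Ev 4: PC=0 idx=0 pred=T actual=N -> ctr[0]=1
Ev 5: PC=0 idx=0 pred=N actual=T -> ctr[0]=2
Ev 6: PC=0 idx=0 pred=T actual=N -> ctr[0]=1
Ev 7: PC=0 idx=0 pred=N actual=T -> ctr[0]=2
Ev 8: PC=0 idx=0 pred=T actual=T -> ctr[0]=3

Answer: 3 1 1 1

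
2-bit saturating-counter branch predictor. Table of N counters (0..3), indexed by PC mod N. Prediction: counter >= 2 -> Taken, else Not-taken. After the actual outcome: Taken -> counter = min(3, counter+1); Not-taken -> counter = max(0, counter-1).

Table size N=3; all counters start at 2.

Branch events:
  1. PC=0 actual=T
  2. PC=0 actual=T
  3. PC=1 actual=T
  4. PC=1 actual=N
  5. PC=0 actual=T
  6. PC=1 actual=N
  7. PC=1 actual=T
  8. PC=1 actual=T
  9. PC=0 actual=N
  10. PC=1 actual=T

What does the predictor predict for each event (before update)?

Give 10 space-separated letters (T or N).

Answer: T T T T T T N T T T

Derivation:
Ev 1: PC=0 idx=0 pred=T actual=T -> ctr[0]=3
Ev 2: PC=0 idx=0 pred=T actual=T -> ctr[0]=3
Ev 3: PC=1 idx=1 pred=T actual=T -> ctr[1]=3
Ev 4: PC=1 idx=1 pred=T actual=N -> ctr[1]=2
Ev 5: PC=0 idx=0 pred=T actual=T -> ctr[0]=3
Ev 6: PC=1 idx=1 pred=T actual=N -> ctr[1]=1
Ev 7: PC=1 idx=1 pred=N actual=T -> ctr[1]=2
Ev 8: PC=1 idx=1 pred=T actual=T -> ctr[1]=3
Ev 9: PC=0 idx=0 pred=T actual=N -> ctr[0]=2
Ev 10: PC=1 idx=1 pred=T actual=T -> ctr[1]=3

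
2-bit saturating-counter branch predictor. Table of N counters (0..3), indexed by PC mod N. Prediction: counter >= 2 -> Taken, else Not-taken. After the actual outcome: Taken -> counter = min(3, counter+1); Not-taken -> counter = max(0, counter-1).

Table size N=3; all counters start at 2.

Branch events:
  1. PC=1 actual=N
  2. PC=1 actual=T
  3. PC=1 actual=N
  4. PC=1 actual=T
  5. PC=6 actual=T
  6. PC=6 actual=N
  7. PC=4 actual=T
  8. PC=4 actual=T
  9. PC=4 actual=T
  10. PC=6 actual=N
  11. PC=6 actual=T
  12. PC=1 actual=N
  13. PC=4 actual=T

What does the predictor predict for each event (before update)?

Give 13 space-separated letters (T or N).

Answer: T N T N T T T T T T N T T

Derivation:
Ev 1: PC=1 idx=1 pred=T actual=N -> ctr[1]=1
Ev 2: PC=1 idx=1 pred=N actual=T -> ctr[1]=2
Ev 3: PC=1 idx=1 pred=T actual=N -> ctr[1]=1
Ev 4: PC=1 idx=1 pred=N actual=T -> ctr[1]=2
Ev 5: PC=6 idx=0 pred=T actual=T -> ctr[0]=3
Ev 6: PC=6 idx=0 pred=T actual=N -> ctr[0]=2
Ev 7: PC=4 idx=1 pred=T actual=T -> ctr[1]=3
Ev 8: PC=4 idx=1 pred=T actual=T -> ctr[1]=3
Ev 9: PC=4 idx=1 pred=T actual=T -> ctr[1]=3
Ev 10: PC=6 idx=0 pred=T actual=N -> ctr[0]=1
Ev 11: PC=6 idx=0 pred=N actual=T -> ctr[0]=2
Ev 12: PC=1 idx=1 pred=T actual=N -> ctr[1]=2
Ev 13: PC=4 idx=1 pred=T actual=T -> ctr[1]=3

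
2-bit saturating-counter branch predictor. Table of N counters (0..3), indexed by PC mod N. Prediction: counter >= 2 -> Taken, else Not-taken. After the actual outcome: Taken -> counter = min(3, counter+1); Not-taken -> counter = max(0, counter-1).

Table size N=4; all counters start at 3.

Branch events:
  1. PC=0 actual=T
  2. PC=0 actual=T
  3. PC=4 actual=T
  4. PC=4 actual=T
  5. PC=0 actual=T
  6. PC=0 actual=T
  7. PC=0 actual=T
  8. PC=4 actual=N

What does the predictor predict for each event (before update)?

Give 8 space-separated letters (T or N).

Ev 1: PC=0 idx=0 pred=T actual=T -> ctr[0]=3
Ev 2: PC=0 idx=0 pred=T actual=T -> ctr[0]=3
Ev 3: PC=4 idx=0 pred=T actual=T -> ctr[0]=3
Ev 4: PC=4 idx=0 pred=T actual=T -> ctr[0]=3
Ev 5: PC=0 idx=0 pred=T actual=T -> ctr[0]=3
Ev 6: PC=0 idx=0 pred=T actual=T -> ctr[0]=3
Ev 7: PC=0 idx=0 pred=T actual=T -> ctr[0]=3
Ev 8: PC=4 idx=0 pred=T actual=N -> ctr[0]=2

Answer: T T T T T T T T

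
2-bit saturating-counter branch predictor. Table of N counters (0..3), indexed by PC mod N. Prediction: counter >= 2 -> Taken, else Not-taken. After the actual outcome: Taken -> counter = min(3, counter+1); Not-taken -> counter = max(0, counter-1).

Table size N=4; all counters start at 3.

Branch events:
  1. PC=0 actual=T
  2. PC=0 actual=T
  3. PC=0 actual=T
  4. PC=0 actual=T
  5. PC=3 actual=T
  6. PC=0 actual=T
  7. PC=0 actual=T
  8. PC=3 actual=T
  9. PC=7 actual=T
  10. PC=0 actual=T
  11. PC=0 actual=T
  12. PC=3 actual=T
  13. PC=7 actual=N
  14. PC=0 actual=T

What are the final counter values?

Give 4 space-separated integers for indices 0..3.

Ev 1: PC=0 idx=0 pred=T actual=T -> ctr[0]=3
Ev 2: PC=0 idx=0 pred=T actual=T -> ctr[0]=3
Ev 3: PC=0 idx=0 pred=T actual=T -> ctr[0]=3
Ev 4: PC=0 idx=0 pred=T actual=T -> ctr[0]=3
Ev 5: PC=3 idx=3 pred=T actual=T -> ctr[3]=3
Ev 6: PC=0 idx=0 pred=T actual=T -> ctr[0]=3
Ev 7: PC=0 idx=0 pred=T actual=T -> ctr[0]=3
Ev 8: PC=3 idx=3 pred=T actual=T -> ctr[3]=3
Ev 9: PC=7 idx=3 pred=T actual=T -> ctr[3]=3
Ev 10: PC=0 idx=0 pred=T actual=T -> ctr[0]=3
Ev 11: PC=0 idx=0 pred=T actual=T -> ctr[0]=3
Ev 12: PC=3 idx=3 pred=T actual=T -> ctr[3]=3
Ev 13: PC=7 idx=3 pred=T actual=N -> ctr[3]=2
Ev 14: PC=0 idx=0 pred=T actual=T -> ctr[0]=3

Answer: 3 3 3 2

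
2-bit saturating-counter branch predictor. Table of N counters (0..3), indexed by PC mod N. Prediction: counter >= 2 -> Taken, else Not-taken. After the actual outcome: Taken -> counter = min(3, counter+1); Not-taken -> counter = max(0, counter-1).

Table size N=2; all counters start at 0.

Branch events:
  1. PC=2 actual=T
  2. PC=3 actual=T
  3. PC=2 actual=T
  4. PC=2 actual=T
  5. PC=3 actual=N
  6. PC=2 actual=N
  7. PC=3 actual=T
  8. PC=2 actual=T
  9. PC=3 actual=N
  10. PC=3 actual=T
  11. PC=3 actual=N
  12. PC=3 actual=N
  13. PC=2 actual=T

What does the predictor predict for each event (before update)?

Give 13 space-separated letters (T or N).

Ev 1: PC=2 idx=0 pred=N actual=T -> ctr[0]=1
Ev 2: PC=3 idx=1 pred=N actual=T -> ctr[1]=1
Ev 3: PC=2 idx=0 pred=N actual=T -> ctr[0]=2
Ev 4: PC=2 idx=0 pred=T actual=T -> ctr[0]=3
Ev 5: PC=3 idx=1 pred=N actual=N -> ctr[1]=0
Ev 6: PC=2 idx=0 pred=T actual=N -> ctr[0]=2
Ev 7: PC=3 idx=1 pred=N actual=T -> ctr[1]=1
Ev 8: PC=2 idx=0 pred=T actual=T -> ctr[0]=3
Ev 9: PC=3 idx=1 pred=N actual=N -> ctr[1]=0
Ev 10: PC=3 idx=1 pred=N actual=T -> ctr[1]=1
Ev 11: PC=3 idx=1 pred=N actual=N -> ctr[1]=0
Ev 12: PC=3 idx=1 pred=N actual=N -> ctr[1]=0
Ev 13: PC=2 idx=0 pred=T actual=T -> ctr[0]=3

Answer: N N N T N T N T N N N N T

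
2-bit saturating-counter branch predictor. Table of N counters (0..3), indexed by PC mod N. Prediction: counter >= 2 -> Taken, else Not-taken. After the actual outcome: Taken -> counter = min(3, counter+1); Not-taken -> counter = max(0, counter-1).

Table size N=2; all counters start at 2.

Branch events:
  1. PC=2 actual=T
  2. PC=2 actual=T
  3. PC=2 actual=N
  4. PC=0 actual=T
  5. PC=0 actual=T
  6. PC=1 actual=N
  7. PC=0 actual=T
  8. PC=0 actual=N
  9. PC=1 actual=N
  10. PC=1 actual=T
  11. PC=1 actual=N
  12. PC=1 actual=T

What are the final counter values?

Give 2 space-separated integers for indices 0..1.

Answer: 2 1

Derivation:
Ev 1: PC=2 idx=0 pred=T actual=T -> ctr[0]=3
Ev 2: PC=2 idx=0 pred=T actual=T -> ctr[0]=3
Ev 3: PC=2 idx=0 pred=T actual=N -> ctr[0]=2
Ev 4: PC=0 idx=0 pred=T actual=T -> ctr[0]=3
Ev 5: PC=0 idx=0 pred=T actual=T -> ctr[0]=3
Ev 6: PC=1 idx=1 pred=T actual=N -> ctr[1]=1
Ev 7: PC=0 idx=0 pred=T actual=T -> ctr[0]=3
Ev 8: PC=0 idx=0 pred=T actual=N -> ctr[0]=2
Ev 9: PC=1 idx=1 pred=N actual=N -> ctr[1]=0
Ev 10: PC=1 idx=1 pred=N actual=T -> ctr[1]=1
Ev 11: PC=1 idx=1 pred=N actual=N -> ctr[1]=0
Ev 12: PC=1 idx=1 pred=N actual=T -> ctr[1]=1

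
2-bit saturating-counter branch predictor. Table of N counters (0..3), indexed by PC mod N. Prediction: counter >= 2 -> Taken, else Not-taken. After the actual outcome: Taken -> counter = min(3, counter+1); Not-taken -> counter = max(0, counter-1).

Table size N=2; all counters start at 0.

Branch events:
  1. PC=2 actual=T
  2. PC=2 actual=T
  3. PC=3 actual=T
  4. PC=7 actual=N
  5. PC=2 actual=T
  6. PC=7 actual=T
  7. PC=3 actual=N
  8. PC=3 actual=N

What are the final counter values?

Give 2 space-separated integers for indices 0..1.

Answer: 3 0

Derivation:
Ev 1: PC=2 idx=0 pred=N actual=T -> ctr[0]=1
Ev 2: PC=2 idx=0 pred=N actual=T -> ctr[0]=2
Ev 3: PC=3 idx=1 pred=N actual=T -> ctr[1]=1
Ev 4: PC=7 idx=1 pred=N actual=N -> ctr[1]=0
Ev 5: PC=2 idx=0 pred=T actual=T -> ctr[0]=3
Ev 6: PC=7 idx=1 pred=N actual=T -> ctr[1]=1
Ev 7: PC=3 idx=1 pred=N actual=N -> ctr[1]=0
Ev 8: PC=3 idx=1 pred=N actual=N -> ctr[1]=0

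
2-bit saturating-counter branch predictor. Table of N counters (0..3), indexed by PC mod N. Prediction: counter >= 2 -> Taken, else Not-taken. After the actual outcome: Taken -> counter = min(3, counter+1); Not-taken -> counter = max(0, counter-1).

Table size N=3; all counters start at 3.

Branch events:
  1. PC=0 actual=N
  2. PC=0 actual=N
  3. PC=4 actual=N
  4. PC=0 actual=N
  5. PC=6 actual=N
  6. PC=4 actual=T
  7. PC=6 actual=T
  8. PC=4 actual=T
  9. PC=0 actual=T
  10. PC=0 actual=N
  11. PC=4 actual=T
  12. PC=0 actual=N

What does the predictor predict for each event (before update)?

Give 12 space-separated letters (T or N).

Answer: T T T N N T N T N T T N

Derivation:
Ev 1: PC=0 idx=0 pred=T actual=N -> ctr[0]=2
Ev 2: PC=0 idx=0 pred=T actual=N -> ctr[0]=1
Ev 3: PC=4 idx=1 pred=T actual=N -> ctr[1]=2
Ev 4: PC=0 idx=0 pred=N actual=N -> ctr[0]=0
Ev 5: PC=6 idx=0 pred=N actual=N -> ctr[0]=0
Ev 6: PC=4 idx=1 pred=T actual=T -> ctr[1]=3
Ev 7: PC=6 idx=0 pred=N actual=T -> ctr[0]=1
Ev 8: PC=4 idx=1 pred=T actual=T -> ctr[1]=3
Ev 9: PC=0 idx=0 pred=N actual=T -> ctr[0]=2
Ev 10: PC=0 idx=0 pred=T actual=N -> ctr[0]=1
Ev 11: PC=4 idx=1 pred=T actual=T -> ctr[1]=3
Ev 12: PC=0 idx=0 pred=N actual=N -> ctr[0]=0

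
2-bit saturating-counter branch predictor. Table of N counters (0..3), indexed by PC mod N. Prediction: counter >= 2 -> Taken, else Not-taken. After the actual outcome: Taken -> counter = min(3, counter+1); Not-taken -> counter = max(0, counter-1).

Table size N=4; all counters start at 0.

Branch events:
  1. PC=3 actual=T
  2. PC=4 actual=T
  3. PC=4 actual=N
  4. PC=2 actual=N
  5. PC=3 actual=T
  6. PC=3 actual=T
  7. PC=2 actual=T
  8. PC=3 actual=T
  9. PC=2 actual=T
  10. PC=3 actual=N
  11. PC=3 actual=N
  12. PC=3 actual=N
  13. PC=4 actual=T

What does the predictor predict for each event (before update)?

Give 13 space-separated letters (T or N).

Answer: N N N N N T N T N T T N N

Derivation:
Ev 1: PC=3 idx=3 pred=N actual=T -> ctr[3]=1
Ev 2: PC=4 idx=0 pred=N actual=T -> ctr[0]=1
Ev 3: PC=4 idx=0 pred=N actual=N -> ctr[0]=0
Ev 4: PC=2 idx=2 pred=N actual=N -> ctr[2]=0
Ev 5: PC=3 idx=3 pred=N actual=T -> ctr[3]=2
Ev 6: PC=3 idx=3 pred=T actual=T -> ctr[3]=3
Ev 7: PC=2 idx=2 pred=N actual=T -> ctr[2]=1
Ev 8: PC=3 idx=3 pred=T actual=T -> ctr[3]=3
Ev 9: PC=2 idx=2 pred=N actual=T -> ctr[2]=2
Ev 10: PC=3 idx=3 pred=T actual=N -> ctr[3]=2
Ev 11: PC=3 idx=3 pred=T actual=N -> ctr[3]=1
Ev 12: PC=3 idx=3 pred=N actual=N -> ctr[3]=0
Ev 13: PC=4 idx=0 pred=N actual=T -> ctr[0]=1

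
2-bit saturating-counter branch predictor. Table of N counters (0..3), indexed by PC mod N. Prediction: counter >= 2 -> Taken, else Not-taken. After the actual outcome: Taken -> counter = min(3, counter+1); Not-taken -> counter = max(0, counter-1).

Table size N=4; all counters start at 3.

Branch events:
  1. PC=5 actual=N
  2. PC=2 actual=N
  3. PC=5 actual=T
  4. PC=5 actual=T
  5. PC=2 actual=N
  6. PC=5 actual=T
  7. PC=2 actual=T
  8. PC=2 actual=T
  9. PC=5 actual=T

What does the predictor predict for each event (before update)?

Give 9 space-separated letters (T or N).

Ev 1: PC=5 idx=1 pred=T actual=N -> ctr[1]=2
Ev 2: PC=2 idx=2 pred=T actual=N -> ctr[2]=2
Ev 3: PC=5 idx=1 pred=T actual=T -> ctr[1]=3
Ev 4: PC=5 idx=1 pred=T actual=T -> ctr[1]=3
Ev 5: PC=2 idx=2 pred=T actual=N -> ctr[2]=1
Ev 6: PC=5 idx=1 pred=T actual=T -> ctr[1]=3
Ev 7: PC=2 idx=2 pred=N actual=T -> ctr[2]=2
Ev 8: PC=2 idx=2 pred=T actual=T -> ctr[2]=3
Ev 9: PC=5 idx=1 pred=T actual=T -> ctr[1]=3

Answer: T T T T T T N T T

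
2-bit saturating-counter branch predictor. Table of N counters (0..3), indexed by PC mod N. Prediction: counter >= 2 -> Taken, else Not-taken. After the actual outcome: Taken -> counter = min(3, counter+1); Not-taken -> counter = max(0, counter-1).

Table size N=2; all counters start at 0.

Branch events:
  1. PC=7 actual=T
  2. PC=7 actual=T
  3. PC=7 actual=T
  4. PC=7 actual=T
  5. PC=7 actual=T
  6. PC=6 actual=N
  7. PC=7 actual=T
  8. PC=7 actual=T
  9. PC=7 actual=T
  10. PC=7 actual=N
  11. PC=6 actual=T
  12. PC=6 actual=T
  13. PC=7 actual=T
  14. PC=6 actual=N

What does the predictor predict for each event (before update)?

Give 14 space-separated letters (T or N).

Answer: N N T T T N T T T T N N T T

Derivation:
Ev 1: PC=7 idx=1 pred=N actual=T -> ctr[1]=1
Ev 2: PC=7 idx=1 pred=N actual=T -> ctr[1]=2
Ev 3: PC=7 idx=1 pred=T actual=T -> ctr[1]=3
Ev 4: PC=7 idx=1 pred=T actual=T -> ctr[1]=3
Ev 5: PC=7 idx=1 pred=T actual=T -> ctr[1]=3
Ev 6: PC=6 idx=0 pred=N actual=N -> ctr[0]=0
Ev 7: PC=7 idx=1 pred=T actual=T -> ctr[1]=3
Ev 8: PC=7 idx=1 pred=T actual=T -> ctr[1]=3
Ev 9: PC=7 idx=1 pred=T actual=T -> ctr[1]=3
Ev 10: PC=7 idx=1 pred=T actual=N -> ctr[1]=2
Ev 11: PC=6 idx=0 pred=N actual=T -> ctr[0]=1
Ev 12: PC=6 idx=0 pred=N actual=T -> ctr[0]=2
Ev 13: PC=7 idx=1 pred=T actual=T -> ctr[1]=3
Ev 14: PC=6 idx=0 pred=T actual=N -> ctr[0]=1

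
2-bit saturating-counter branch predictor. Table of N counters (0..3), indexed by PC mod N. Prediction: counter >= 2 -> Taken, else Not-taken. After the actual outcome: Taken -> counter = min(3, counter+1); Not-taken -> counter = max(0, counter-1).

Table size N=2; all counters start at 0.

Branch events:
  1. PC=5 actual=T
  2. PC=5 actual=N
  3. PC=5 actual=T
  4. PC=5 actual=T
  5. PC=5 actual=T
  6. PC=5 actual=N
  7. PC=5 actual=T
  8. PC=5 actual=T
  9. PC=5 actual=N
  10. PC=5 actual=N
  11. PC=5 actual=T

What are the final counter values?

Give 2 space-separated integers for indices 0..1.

Answer: 0 2

Derivation:
Ev 1: PC=5 idx=1 pred=N actual=T -> ctr[1]=1
Ev 2: PC=5 idx=1 pred=N actual=N -> ctr[1]=0
Ev 3: PC=5 idx=1 pred=N actual=T -> ctr[1]=1
Ev 4: PC=5 idx=1 pred=N actual=T -> ctr[1]=2
Ev 5: PC=5 idx=1 pred=T actual=T -> ctr[1]=3
Ev 6: PC=5 idx=1 pred=T actual=N -> ctr[1]=2
Ev 7: PC=5 idx=1 pred=T actual=T -> ctr[1]=3
Ev 8: PC=5 idx=1 pred=T actual=T -> ctr[1]=3
Ev 9: PC=5 idx=1 pred=T actual=N -> ctr[1]=2
Ev 10: PC=5 idx=1 pred=T actual=N -> ctr[1]=1
Ev 11: PC=5 idx=1 pred=N actual=T -> ctr[1]=2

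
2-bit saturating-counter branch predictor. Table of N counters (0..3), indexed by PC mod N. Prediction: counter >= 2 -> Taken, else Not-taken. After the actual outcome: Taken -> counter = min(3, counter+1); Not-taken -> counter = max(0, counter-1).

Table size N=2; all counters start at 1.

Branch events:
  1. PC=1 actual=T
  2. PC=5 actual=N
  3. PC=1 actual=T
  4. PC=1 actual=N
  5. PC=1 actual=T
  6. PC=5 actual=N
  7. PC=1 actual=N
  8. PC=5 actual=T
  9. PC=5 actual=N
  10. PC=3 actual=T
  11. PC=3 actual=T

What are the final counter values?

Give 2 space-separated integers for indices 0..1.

Ev 1: PC=1 idx=1 pred=N actual=T -> ctr[1]=2
Ev 2: PC=5 idx=1 pred=T actual=N -> ctr[1]=1
Ev 3: PC=1 idx=1 pred=N actual=T -> ctr[1]=2
Ev 4: PC=1 idx=1 pred=T actual=N -> ctr[1]=1
Ev 5: PC=1 idx=1 pred=N actual=T -> ctr[1]=2
Ev 6: PC=5 idx=1 pred=T actual=N -> ctr[1]=1
Ev 7: PC=1 idx=1 pred=N actual=N -> ctr[1]=0
Ev 8: PC=5 idx=1 pred=N actual=T -> ctr[1]=1
Ev 9: PC=5 idx=1 pred=N actual=N -> ctr[1]=0
Ev 10: PC=3 idx=1 pred=N actual=T -> ctr[1]=1
Ev 11: PC=3 idx=1 pred=N actual=T -> ctr[1]=2

Answer: 1 2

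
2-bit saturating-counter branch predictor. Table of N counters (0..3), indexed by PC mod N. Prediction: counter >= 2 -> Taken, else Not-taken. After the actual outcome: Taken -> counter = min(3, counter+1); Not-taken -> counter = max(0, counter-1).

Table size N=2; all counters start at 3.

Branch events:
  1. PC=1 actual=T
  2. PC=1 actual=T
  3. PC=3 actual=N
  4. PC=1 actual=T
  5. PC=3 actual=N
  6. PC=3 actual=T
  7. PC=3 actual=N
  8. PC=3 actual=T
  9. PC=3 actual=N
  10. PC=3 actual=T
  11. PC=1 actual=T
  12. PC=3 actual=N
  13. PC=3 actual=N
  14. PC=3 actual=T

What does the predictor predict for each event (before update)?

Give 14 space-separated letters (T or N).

Ev 1: PC=1 idx=1 pred=T actual=T -> ctr[1]=3
Ev 2: PC=1 idx=1 pred=T actual=T -> ctr[1]=3
Ev 3: PC=3 idx=1 pred=T actual=N -> ctr[1]=2
Ev 4: PC=1 idx=1 pred=T actual=T -> ctr[1]=3
Ev 5: PC=3 idx=1 pred=T actual=N -> ctr[1]=2
Ev 6: PC=3 idx=1 pred=T actual=T -> ctr[1]=3
Ev 7: PC=3 idx=1 pred=T actual=N -> ctr[1]=2
Ev 8: PC=3 idx=1 pred=T actual=T -> ctr[1]=3
Ev 9: PC=3 idx=1 pred=T actual=N -> ctr[1]=2
Ev 10: PC=3 idx=1 pred=T actual=T -> ctr[1]=3
Ev 11: PC=1 idx=1 pred=T actual=T -> ctr[1]=3
Ev 12: PC=3 idx=1 pred=T actual=N -> ctr[1]=2
Ev 13: PC=3 idx=1 pred=T actual=N -> ctr[1]=1
Ev 14: PC=3 idx=1 pred=N actual=T -> ctr[1]=2

Answer: T T T T T T T T T T T T T N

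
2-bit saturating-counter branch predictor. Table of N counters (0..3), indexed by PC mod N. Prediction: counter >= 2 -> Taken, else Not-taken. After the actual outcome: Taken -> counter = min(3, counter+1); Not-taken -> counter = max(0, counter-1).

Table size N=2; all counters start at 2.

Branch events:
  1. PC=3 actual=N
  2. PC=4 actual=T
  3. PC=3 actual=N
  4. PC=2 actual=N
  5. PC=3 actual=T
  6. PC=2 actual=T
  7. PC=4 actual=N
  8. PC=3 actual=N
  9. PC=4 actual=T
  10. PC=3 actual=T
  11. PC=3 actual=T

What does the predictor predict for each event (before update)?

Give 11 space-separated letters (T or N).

Ev 1: PC=3 idx=1 pred=T actual=N -> ctr[1]=1
Ev 2: PC=4 idx=0 pred=T actual=T -> ctr[0]=3
Ev 3: PC=3 idx=1 pred=N actual=N -> ctr[1]=0
Ev 4: PC=2 idx=0 pred=T actual=N -> ctr[0]=2
Ev 5: PC=3 idx=1 pred=N actual=T -> ctr[1]=1
Ev 6: PC=2 idx=0 pred=T actual=T -> ctr[0]=3
Ev 7: PC=4 idx=0 pred=T actual=N -> ctr[0]=2
Ev 8: PC=3 idx=1 pred=N actual=N -> ctr[1]=0
Ev 9: PC=4 idx=0 pred=T actual=T -> ctr[0]=3
Ev 10: PC=3 idx=1 pred=N actual=T -> ctr[1]=1
Ev 11: PC=3 idx=1 pred=N actual=T -> ctr[1]=2

Answer: T T N T N T T N T N N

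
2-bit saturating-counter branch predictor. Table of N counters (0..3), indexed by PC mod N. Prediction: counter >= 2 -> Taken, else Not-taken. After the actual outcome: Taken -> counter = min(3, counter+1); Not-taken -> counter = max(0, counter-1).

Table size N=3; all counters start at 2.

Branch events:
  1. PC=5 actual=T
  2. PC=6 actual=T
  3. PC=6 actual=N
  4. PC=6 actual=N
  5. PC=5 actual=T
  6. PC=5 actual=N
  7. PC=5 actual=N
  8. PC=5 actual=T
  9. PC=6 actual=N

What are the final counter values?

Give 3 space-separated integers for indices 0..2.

Ev 1: PC=5 idx=2 pred=T actual=T -> ctr[2]=3
Ev 2: PC=6 idx=0 pred=T actual=T -> ctr[0]=3
Ev 3: PC=6 idx=0 pred=T actual=N -> ctr[0]=2
Ev 4: PC=6 idx=0 pred=T actual=N -> ctr[0]=1
Ev 5: PC=5 idx=2 pred=T actual=T -> ctr[2]=3
Ev 6: PC=5 idx=2 pred=T actual=N -> ctr[2]=2
Ev 7: PC=5 idx=2 pred=T actual=N -> ctr[2]=1
Ev 8: PC=5 idx=2 pred=N actual=T -> ctr[2]=2
Ev 9: PC=6 idx=0 pred=N actual=N -> ctr[0]=0

Answer: 0 2 2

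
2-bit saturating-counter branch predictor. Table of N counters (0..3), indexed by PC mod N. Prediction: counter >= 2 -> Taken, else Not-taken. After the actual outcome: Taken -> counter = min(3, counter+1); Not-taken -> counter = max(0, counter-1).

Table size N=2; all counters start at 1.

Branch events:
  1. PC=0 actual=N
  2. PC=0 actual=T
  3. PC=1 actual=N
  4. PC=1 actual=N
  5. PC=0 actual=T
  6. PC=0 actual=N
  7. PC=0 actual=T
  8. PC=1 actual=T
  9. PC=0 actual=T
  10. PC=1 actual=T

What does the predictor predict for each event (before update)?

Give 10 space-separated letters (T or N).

Answer: N N N N N T N N T N

Derivation:
Ev 1: PC=0 idx=0 pred=N actual=N -> ctr[0]=0
Ev 2: PC=0 idx=0 pred=N actual=T -> ctr[0]=1
Ev 3: PC=1 idx=1 pred=N actual=N -> ctr[1]=0
Ev 4: PC=1 idx=1 pred=N actual=N -> ctr[1]=0
Ev 5: PC=0 idx=0 pred=N actual=T -> ctr[0]=2
Ev 6: PC=0 idx=0 pred=T actual=N -> ctr[0]=1
Ev 7: PC=0 idx=0 pred=N actual=T -> ctr[0]=2
Ev 8: PC=1 idx=1 pred=N actual=T -> ctr[1]=1
Ev 9: PC=0 idx=0 pred=T actual=T -> ctr[0]=3
Ev 10: PC=1 idx=1 pred=N actual=T -> ctr[1]=2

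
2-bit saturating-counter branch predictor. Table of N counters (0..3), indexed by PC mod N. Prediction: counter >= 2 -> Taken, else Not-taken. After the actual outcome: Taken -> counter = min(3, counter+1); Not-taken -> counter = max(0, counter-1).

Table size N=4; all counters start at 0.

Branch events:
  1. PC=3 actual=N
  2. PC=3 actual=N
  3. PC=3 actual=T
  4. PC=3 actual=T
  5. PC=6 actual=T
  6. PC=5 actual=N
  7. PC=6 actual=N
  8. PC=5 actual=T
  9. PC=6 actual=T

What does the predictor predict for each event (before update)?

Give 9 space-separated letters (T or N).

Ev 1: PC=3 idx=3 pred=N actual=N -> ctr[3]=0
Ev 2: PC=3 idx=3 pred=N actual=N -> ctr[3]=0
Ev 3: PC=3 idx=3 pred=N actual=T -> ctr[3]=1
Ev 4: PC=3 idx=3 pred=N actual=T -> ctr[3]=2
Ev 5: PC=6 idx=2 pred=N actual=T -> ctr[2]=1
Ev 6: PC=5 idx=1 pred=N actual=N -> ctr[1]=0
Ev 7: PC=6 idx=2 pred=N actual=N -> ctr[2]=0
Ev 8: PC=5 idx=1 pred=N actual=T -> ctr[1]=1
Ev 9: PC=6 idx=2 pred=N actual=T -> ctr[2]=1

Answer: N N N N N N N N N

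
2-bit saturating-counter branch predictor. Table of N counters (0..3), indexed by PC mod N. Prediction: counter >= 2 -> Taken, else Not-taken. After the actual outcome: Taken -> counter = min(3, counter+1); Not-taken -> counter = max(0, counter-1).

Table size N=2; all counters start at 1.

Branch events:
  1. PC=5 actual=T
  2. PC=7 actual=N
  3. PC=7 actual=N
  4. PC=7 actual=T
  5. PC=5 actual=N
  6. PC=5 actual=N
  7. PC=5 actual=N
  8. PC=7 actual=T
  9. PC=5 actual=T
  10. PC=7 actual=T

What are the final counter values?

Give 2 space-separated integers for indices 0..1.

Ev 1: PC=5 idx=1 pred=N actual=T -> ctr[1]=2
Ev 2: PC=7 idx=1 pred=T actual=N -> ctr[1]=1
Ev 3: PC=7 idx=1 pred=N actual=N -> ctr[1]=0
Ev 4: PC=7 idx=1 pred=N actual=T -> ctr[1]=1
Ev 5: PC=5 idx=1 pred=N actual=N -> ctr[1]=0
Ev 6: PC=5 idx=1 pred=N actual=N -> ctr[1]=0
Ev 7: PC=5 idx=1 pred=N actual=N -> ctr[1]=0
Ev 8: PC=7 idx=1 pred=N actual=T -> ctr[1]=1
Ev 9: PC=5 idx=1 pred=N actual=T -> ctr[1]=2
Ev 10: PC=7 idx=1 pred=T actual=T -> ctr[1]=3

Answer: 1 3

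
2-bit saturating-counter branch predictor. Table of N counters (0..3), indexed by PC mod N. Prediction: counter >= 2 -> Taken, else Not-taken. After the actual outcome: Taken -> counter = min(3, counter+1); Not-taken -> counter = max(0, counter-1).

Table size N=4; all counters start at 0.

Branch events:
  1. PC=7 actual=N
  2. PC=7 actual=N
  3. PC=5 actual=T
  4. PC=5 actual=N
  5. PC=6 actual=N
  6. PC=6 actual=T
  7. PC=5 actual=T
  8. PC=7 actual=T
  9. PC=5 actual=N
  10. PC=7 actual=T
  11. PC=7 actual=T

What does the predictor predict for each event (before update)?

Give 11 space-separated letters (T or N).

Ev 1: PC=7 idx=3 pred=N actual=N -> ctr[3]=0
Ev 2: PC=7 idx=3 pred=N actual=N -> ctr[3]=0
Ev 3: PC=5 idx=1 pred=N actual=T -> ctr[1]=1
Ev 4: PC=5 idx=1 pred=N actual=N -> ctr[1]=0
Ev 5: PC=6 idx=2 pred=N actual=N -> ctr[2]=0
Ev 6: PC=6 idx=2 pred=N actual=T -> ctr[2]=1
Ev 7: PC=5 idx=1 pred=N actual=T -> ctr[1]=1
Ev 8: PC=7 idx=3 pred=N actual=T -> ctr[3]=1
Ev 9: PC=5 idx=1 pred=N actual=N -> ctr[1]=0
Ev 10: PC=7 idx=3 pred=N actual=T -> ctr[3]=2
Ev 11: PC=7 idx=3 pred=T actual=T -> ctr[3]=3

Answer: N N N N N N N N N N T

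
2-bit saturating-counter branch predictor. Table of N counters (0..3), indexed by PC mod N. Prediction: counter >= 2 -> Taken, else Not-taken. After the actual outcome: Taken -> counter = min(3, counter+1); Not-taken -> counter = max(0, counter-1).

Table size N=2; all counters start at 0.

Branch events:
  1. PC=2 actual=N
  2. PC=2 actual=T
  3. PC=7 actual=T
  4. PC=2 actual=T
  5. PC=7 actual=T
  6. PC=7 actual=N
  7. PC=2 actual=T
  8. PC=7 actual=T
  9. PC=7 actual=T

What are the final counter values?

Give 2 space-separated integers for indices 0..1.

Ev 1: PC=2 idx=0 pred=N actual=N -> ctr[0]=0
Ev 2: PC=2 idx=0 pred=N actual=T -> ctr[0]=1
Ev 3: PC=7 idx=1 pred=N actual=T -> ctr[1]=1
Ev 4: PC=2 idx=0 pred=N actual=T -> ctr[0]=2
Ev 5: PC=7 idx=1 pred=N actual=T -> ctr[1]=2
Ev 6: PC=7 idx=1 pred=T actual=N -> ctr[1]=1
Ev 7: PC=2 idx=0 pred=T actual=T -> ctr[0]=3
Ev 8: PC=7 idx=1 pred=N actual=T -> ctr[1]=2
Ev 9: PC=7 idx=1 pred=T actual=T -> ctr[1]=3

Answer: 3 3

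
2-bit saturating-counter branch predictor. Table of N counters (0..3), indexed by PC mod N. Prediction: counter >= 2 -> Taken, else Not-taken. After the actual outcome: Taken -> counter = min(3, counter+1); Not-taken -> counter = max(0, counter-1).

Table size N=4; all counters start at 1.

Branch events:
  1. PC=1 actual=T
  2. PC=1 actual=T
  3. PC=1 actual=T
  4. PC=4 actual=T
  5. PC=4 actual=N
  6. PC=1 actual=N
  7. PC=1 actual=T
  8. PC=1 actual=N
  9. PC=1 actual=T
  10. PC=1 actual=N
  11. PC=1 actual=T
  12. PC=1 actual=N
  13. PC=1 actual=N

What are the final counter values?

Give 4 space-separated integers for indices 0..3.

Ev 1: PC=1 idx=1 pred=N actual=T -> ctr[1]=2
Ev 2: PC=1 idx=1 pred=T actual=T -> ctr[1]=3
Ev 3: PC=1 idx=1 pred=T actual=T -> ctr[1]=3
Ev 4: PC=4 idx=0 pred=N actual=T -> ctr[0]=2
Ev 5: PC=4 idx=0 pred=T actual=N -> ctr[0]=1
Ev 6: PC=1 idx=1 pred=T actual=N -> ctr[1]=2
Ev 7: PC=1 idx=1 pred=T actual=T -> ctr[1]=3
Ev 8: PC=1 idx=1 pred=T actual=N -> ctr[1]=2
Ev 9: PC=1 idx=1 pred=T actual=T -> ctr[1]=3
Ev 10: PC=1 idx=1 pred=T actual=N -> ctr[1]=2
Ev 11: PC=1 idx=1 pred=T actual=T -> ctr[1]=3
Ev 12: PC=1 idx=1 pred=T actual=N -> ctr[1]=2
Ev 13: PC=1 idx=1 pred=T actual=N -> ctr[1]=1

Answer: 1 1 1 1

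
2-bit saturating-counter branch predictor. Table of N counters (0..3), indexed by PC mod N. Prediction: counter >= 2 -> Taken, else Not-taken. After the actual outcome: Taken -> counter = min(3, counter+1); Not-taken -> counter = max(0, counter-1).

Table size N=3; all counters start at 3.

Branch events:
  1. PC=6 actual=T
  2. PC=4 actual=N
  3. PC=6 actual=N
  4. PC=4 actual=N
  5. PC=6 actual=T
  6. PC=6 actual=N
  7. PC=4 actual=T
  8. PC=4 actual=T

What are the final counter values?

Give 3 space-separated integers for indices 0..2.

Ev 1: PC=6 idx=0 pred=T actual=T -> ctr[0]=3
Ev 2: PC=4 idx=1 pred=T actual=N -> ctr[1]=2
Ev 3: PC=6 idx=0 pred=T actual=N -> ctr[0]=2
Ev 4: PC=4 idx=1 pred=T actual=N -> ctr[1]=1
Ev 5: PC=6 idx=0 pred=T actual=T -> ctr[0]=3
Ev 6: PC=6 idx=0 pred=T actual=N -> ctr[0]=2
Ev 7: PC=4 idx=1 pred=N actual=T -> ctr[1]=2
Ev 8: PC=4 idx=1 pred=T actual=T -> ctr[1]=3

Answer: 2 3 3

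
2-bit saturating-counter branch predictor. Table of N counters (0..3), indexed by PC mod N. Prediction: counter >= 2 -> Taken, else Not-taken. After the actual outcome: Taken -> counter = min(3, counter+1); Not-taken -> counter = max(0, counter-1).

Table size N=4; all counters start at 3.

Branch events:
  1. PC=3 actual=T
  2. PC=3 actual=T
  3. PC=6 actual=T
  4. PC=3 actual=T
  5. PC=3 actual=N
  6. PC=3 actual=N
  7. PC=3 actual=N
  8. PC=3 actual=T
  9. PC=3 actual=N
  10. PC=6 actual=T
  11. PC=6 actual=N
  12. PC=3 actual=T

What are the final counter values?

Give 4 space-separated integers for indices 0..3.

Answer: 3 3 2 1

Derivation:
Ev 1: PC=3 idx=3 pred=T actual=T -> ctr[3]=3
Ev 2: PC=3 idx=3 pred=T actual=T -> ctr[3]=3
Ev 3: PC=6 idx=2 pred=T actual=T -> ctr[2]=3
Ev 4: PC=3 idx=3 pred=T actual=T -> ctr[3]=3
Ev 5: PC=3 idx=3 pred=T actual=N -> ctr[3]=2
Ev 6: PC=3 idx=3 pred=T actual=N -> ctr[3]=1
Ev 7: PC=3 idx=3 pred=N actual=N -> ctr[3]=0
Ev 8: PC=3 idx=3 pred=N actual=T -> ctr[3]=1
Ev 9: PC=3 idx=3 pred=N actual=N -> ctr[3]=0
Ev 10: PC=6 idx=2 pred=T actual=T -> ctr[2]=3
Ev 11: PC=6 idx=2 pred=T actual=N -> ctr[2]=2
Ev 12: PC=3 idx=3 pred=N actual=T -> ctr[3]=1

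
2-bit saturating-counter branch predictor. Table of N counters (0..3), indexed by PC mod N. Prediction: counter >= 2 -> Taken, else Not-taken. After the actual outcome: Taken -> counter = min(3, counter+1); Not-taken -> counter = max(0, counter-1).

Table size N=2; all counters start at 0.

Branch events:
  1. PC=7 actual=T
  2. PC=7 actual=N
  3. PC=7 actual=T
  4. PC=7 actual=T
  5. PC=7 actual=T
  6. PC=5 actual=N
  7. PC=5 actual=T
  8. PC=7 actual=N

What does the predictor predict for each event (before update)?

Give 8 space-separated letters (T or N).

Ev 1: PC=7 idx=1 pred=N actual=T -> ctr[1]=1
Ev 2: PC=7 idx=1 pred=N actual=N -> ctr[1]=0
Ev 3: PC=7 idx=1 pred=N actual=T -> ctr[1]=1
Ev 4: PC=7 idx=1 pred=N actual=T -> ctr[1]=2
Ev 5: PC=7 idx=1 pred=T actual=T -> ctr[1]=3
Ev 6: PC=5 idx=1 pred=T actual=N -> ctr[1]=2
Ev 7: PC=5 idx=1 pred=T actual=T -> ctr[1]=3
Ev 8: PC=7 idx=1 pred=T actual=N -> ctr[1]=2

Answer: N N N N T T T T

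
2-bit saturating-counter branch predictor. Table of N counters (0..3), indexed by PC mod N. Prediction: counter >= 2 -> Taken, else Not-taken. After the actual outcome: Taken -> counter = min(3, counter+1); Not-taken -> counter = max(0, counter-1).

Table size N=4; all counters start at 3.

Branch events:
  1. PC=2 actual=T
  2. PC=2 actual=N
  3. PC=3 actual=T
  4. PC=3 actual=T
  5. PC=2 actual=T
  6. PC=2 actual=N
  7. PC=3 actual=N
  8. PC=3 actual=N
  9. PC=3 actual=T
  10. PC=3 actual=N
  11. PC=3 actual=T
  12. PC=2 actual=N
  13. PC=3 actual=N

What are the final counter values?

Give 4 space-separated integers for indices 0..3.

Ev 1: PC=2 idx=2 pred=T actual=T -> ctr[2]=3
Ev 2: PC=2 idx=2 pred=T actual=N -> ctr[2]=2
Ev 3: PC=3 idx=3 pred=T actual=T -> ctr[3]=3
Ev 4: PC=3 idx=3 pred=T actual=T -> ctr[3]=3
Ev 5: PC=2 idx=2 pred=T actual=T -> ctr[2]=3
Ev 6: PC=2 idx=2 pred=T actual=N -> ctr[2]=2
Ev 7: PC=3 idx=3 pred=T actual=N -> ctr[3]=2
Ev 8: PC=3 idx=3 pred=T actual=N -> ctr[3]=1
Ev 9: PC=3 idx=3 pred=N actual=T -> ctr[3]=2
Ev 10: PC=3 idx=3 pred=T actual=N -> ctr[3]=1
Ev 11: PC=3 idx=3 pred=N actual=T -> ctr[3]=2
Ev 12: PC=2 idx=2 pred=T actual=N -> ctr[2]=1
Ev 13: PC=3 idx=3 pred=T actual=N -> ctr[3]=1

Answer: 3 3 1 1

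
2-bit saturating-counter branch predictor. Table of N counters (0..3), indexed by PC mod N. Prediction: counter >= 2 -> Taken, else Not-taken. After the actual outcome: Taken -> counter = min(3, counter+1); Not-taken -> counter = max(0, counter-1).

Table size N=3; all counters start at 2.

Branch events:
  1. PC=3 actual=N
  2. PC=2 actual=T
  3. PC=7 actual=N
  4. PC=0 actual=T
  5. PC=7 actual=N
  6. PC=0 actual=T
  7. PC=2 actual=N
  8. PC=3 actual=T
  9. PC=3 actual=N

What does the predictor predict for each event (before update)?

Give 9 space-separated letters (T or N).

Answer: T T T N N T T T T

Derivation:
Ev 1: PC=3 idx=0 pred=T actual=N -> ctr[0]=1
Ev 2: PC=2 idx=2 pred=T actual=T -> ctr[2]=3
Ev 3: PC=7 idx=1 pred=T actual=N -> ctr[1]=1
Ev 4: PC=0 idx=0 pred=N actual=T -> ctr[0]=2
Ev 5: PC=7 idx=1 pred=N actual=N -> ctr[1]=0
Ev 6: PC=0 idx=0 pred=T actual=T -> ctr[0]=3
Ev 7: PC=2 idx=2 pred=T actual=N -> ctr[2]=2
Ev 8: PC=3 idx=0 pred=T actual=T -> ctr[0]=3
Ev 9: PC=3 idx=0 pred=T actual=N -> ctr[0]=2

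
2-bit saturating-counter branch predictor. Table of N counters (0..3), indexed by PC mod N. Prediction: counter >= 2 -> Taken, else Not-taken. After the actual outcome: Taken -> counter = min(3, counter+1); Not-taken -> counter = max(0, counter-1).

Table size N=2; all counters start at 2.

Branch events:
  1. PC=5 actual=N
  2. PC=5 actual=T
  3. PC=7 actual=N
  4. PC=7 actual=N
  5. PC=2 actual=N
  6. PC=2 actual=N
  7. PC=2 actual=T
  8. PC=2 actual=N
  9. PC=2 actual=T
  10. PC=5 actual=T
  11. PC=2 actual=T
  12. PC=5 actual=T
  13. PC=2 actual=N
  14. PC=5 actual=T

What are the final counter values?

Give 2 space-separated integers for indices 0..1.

Ev 1: PC=5 idx=1 pred=T actual=N -> ctr[1]=1
Ev 2: PC=5 idx=1 pred=N actual=T -> ctr[1]=2
Ev 3: PC=7 idx=1 pred=T actual=N -> ctr[1]=1
Ev 4: PC=7 idx=1 pred=N actual=N -> ctr[1]=0
Ev 5: PC=2 idx=0 pred=T actual=N -> ctr[0]=1
Ev 6: PC=2 idx=0 pred=N actual=N -> ctr[0]=0
Ev 7: PC=2 idx=0 pred=N actual=T -> ctr[0]=1
Ev 8: PC=2 idx=0 pred=N actual=N -> ctr[0]=0
Ev 9: PC=2 idx=0 pred=N actual=T -> ctr[0]=1
Ev 10: PC=5 idx=1 pred=N actual=T -> ctr[1]=1
Ev 11: PC=2 idx=0 pred=N actual=T -> ctr[0]=2
Ev 12: PC=5 idx=1 pred=N actual=T -> ctr[1]=2
Ev 13: PC=2 idx=0 pred=T actual=N -> ctr[0]=1
Ev 14: PC=5 idx=1 pred=T actual=T -> ctr[1]=3

Answer: 1 3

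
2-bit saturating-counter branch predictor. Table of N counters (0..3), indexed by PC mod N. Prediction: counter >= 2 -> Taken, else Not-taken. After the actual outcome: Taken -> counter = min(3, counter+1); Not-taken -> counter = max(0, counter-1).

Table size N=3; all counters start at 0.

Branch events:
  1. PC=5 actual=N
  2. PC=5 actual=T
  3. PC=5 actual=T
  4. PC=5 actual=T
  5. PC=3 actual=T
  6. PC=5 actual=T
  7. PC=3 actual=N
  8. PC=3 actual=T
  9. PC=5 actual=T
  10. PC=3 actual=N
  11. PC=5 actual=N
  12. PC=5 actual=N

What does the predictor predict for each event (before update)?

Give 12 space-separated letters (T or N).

Answer: N N N T N T N N T N T T

Derivation:
Ev 1: PC=5 idx=2 pred=N actual=N -> ctr[2]=0
Ev 2: PC=5 idx=2 pred=N actual=T -> ctr[2]=1
Ev 3: PC=5 idx=2 pred=N actual=T -> ctr[2]=2
Ev 4: PC=5 idx=2 pred=T actual=T -> ctr[2]=3
Ev 5: PC=3 idx=0 pred=N actual=T -> ctr[0]=1
Ev 6: PC=5 idx=2 pred=T actual=T -> ctr[2]=3
Ev 7: PC=3 idx=0 pred=N actual=N -> ctr[0]=0
Ev 8: PC=3 idx=0 pred=N actual=T -> ctr[0]=1
Ev 9: PC=5 idx=2 pred=T actual=T -> ctr[2]=3
Ev 10: PC=3 idx=0 pred=N actual=N -> ctr[0]=0
Ev 11: PC=5 idx=2 pred=T actual=N -> ctr[2]=2
Ev 12: PC=5 idx=2 pred=T actual=N -> ctr[2]=1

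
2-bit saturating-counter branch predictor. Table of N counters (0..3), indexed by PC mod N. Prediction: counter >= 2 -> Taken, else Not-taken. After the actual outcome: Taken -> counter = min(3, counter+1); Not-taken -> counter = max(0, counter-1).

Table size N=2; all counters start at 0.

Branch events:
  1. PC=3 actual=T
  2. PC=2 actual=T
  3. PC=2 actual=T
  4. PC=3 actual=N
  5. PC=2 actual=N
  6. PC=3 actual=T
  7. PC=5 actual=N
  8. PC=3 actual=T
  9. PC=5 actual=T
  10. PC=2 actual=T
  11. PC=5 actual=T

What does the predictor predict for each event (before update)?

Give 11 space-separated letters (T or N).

Ev 1: PC=3 idx=1 pred=N actual=T -> ctr[1]=1
Ev 2: PC=2 idx=0 pred=N actual=T -> ctr[0]=1
Ev 3: PC=2 idx=0 pred=N actual=T -> ctr[0]=2
Ev 4: PC=3 idx=1 pred=N actual=N -> ctr[1]=0
Ev 5: PC=2 idx=0 pred=T actual=N -> ctr[0]=1
Ev 6: PC=3 idx=1 pred=N actual=T -> ctr[1]=1
Ev 7: PC=5 idx=1 pred=N actual=N -> ctr[1]=0
Ev 8: PC=3 idx=1 pred=N actual=T -> ctr[1]=1
Ev 9: PC=5 idx=1 pred=N actual=T -> ctr[1]=2
Ev 10: PC=2 idx=0 pred=N actual=T -> ctr[0]=2
Ev 11: PC=5 idx=1 pred=T actual=T -> ctr[1]=3

Answer: N N N N T N N N N N T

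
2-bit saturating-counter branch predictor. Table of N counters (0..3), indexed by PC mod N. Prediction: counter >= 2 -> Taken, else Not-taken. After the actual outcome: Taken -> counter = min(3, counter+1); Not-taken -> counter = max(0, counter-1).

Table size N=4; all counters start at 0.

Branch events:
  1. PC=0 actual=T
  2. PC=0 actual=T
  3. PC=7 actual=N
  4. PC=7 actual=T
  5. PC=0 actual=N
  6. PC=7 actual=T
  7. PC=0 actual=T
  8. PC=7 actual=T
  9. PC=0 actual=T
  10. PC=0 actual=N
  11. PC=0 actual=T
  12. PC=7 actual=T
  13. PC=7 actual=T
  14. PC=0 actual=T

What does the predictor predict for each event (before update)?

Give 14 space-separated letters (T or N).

Answer: N N N N T N N T T T T T T T

Derivation:
Ev 1: PC=0 idx=0 pred=N actual=T -> ctr[0]=1
Ev 2: PC=0 idx=0 pred=N actual=T -> ctr[0]=2
Ev 3: PC=7 idx=3 pred=N actual=N -> ctr[3]=0
Ev 4: PC=7 idx=3 pred=N actual=T -> ctr[3]=1
Ev 5: PC=0 idx=0 pred=T actual=N -> ctr[0]=1
Ev 6: PC=7 idx=3 pred=N actual=T -> ctr[3]=2
Ev 7: PC=0 idx=0 pred=N actual=T -> ctr[0]=2
Ev 8: PC=7 idx=3 pred=T actual=T -> ctr[3]=3
Ev 9: PC=0 idx=0 pred=T actual=T -> ctr[0]=3
Ev 10: PC=0 idx=0 pred=T actual=N -> ctr[0]=2
Ev 11: PC=0 idx=0 pred=T actual=T -> ctr[0]=3
Ev 12: PC=7 idx=3 pred=T actual=T -> ctr[3]=3
Ev 13: PC=7 idx=3 pred=T actual=T -> ctr[3]=3
Ev 14: PC=0 idx=0 pred=T actual=T -> ctr[0]=3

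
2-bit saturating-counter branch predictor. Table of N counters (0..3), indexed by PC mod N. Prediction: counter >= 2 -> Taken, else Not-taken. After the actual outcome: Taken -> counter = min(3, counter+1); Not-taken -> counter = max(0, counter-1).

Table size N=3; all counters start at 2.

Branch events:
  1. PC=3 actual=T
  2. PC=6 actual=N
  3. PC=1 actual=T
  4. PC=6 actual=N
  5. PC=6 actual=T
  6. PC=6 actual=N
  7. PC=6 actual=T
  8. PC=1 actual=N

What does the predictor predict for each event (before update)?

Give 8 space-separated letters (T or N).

Answer: T T T T N T N T

Derivation:
Ev 1: PC=3 idx=0 pred=T actual=T -> ctr[0]=3
Ev 2: PC=6 idx=0 pred=T actual=N -> ctr[0]=2
Ev 3: PC=1 idx=1 pred=T actual=T -> ctr[1]=3
Ev 4: PC=6 idx=0 pred=T actual=N -> ctr[0]=1
Ev 5: PC=6 idx=0 pred=N actual=T -> ctr[0]=2
Ev 6: PC=6 idx=0 pred=T actual=N -> ctr[0]=1
Ev 7: PC=6 idx=0 pred=N actual=T -> ctr[0]=2
Ev 8: PC=1 idx=1 pred=T actual=N -> ctr[1]=2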